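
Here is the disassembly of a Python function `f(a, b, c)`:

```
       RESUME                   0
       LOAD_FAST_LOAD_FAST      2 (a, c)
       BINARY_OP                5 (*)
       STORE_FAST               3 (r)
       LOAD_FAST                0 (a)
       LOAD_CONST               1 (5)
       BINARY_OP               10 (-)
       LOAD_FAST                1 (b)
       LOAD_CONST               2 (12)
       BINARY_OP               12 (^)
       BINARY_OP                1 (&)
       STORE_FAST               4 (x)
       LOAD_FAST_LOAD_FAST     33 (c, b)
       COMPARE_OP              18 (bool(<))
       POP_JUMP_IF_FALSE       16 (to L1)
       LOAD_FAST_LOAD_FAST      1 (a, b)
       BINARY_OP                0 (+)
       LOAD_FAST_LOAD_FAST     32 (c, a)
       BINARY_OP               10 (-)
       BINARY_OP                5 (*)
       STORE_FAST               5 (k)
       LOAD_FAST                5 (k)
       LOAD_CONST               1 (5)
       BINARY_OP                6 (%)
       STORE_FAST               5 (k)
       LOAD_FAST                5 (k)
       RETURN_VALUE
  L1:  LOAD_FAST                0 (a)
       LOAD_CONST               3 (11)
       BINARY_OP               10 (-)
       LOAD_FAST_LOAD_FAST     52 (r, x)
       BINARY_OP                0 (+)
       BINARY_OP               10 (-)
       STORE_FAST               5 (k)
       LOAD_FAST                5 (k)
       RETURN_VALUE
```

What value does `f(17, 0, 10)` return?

LOAD_FAST_LOAD_FAST a,c → push 17,10. Stack: [17, 10]
BINARY_OP * → 17 * 10 = 170. Stack: [170]
STORE_FAST r → r=170. Stack: []
LOAD_FAST a → push 17. Stack: [17]
LOAD_CONST → push 5. Stack: [17, 5]
BINARY_OP - → 17 - 5 = 12. Stack: [12]
LOAD_FAST b → push 0. Stack: [12, 0]
LOAD_CONST → push 12. Stack: [12, 0, 12]
BINARY_OP ^ → 0 ^ 12 = 12. Stack: [12, 12]
BINARY_OP & → 12 & 12 = 12. Stack: [12]
STORE_FAST x → x=12. Stack: []
LOAD_FAST_LOAD_FAST c,b → push 10,0. Stack: [10, 0]
COMPARE_OP bool(<) → 10 vs 0 = False. Stack: [False]
POP_JUMP_IF_FALSE → pop False; jump. Stack: []
LOAD_FAST a → push 17. Stack: [17]
LOAD_CONST → push 11. Stack: [17, 11]
BINARY_OP - → 17 - 11 = 6. Stack: [6]
LOAD_FAST_LOAD_FAST r,x → push 170,12. Stack: [6, 170, 12]
BINARY_OP + → 170 + 12 = 182. Stack: [6, 182]
BINARY_OP - → 6 - 182 = -176. Stack: [-176]
STORE_FAST k → k=-176. Stack: []
LOAD_FAST k → push -176. Stack: [-176]
RETURN_VALUE → return -176.

-176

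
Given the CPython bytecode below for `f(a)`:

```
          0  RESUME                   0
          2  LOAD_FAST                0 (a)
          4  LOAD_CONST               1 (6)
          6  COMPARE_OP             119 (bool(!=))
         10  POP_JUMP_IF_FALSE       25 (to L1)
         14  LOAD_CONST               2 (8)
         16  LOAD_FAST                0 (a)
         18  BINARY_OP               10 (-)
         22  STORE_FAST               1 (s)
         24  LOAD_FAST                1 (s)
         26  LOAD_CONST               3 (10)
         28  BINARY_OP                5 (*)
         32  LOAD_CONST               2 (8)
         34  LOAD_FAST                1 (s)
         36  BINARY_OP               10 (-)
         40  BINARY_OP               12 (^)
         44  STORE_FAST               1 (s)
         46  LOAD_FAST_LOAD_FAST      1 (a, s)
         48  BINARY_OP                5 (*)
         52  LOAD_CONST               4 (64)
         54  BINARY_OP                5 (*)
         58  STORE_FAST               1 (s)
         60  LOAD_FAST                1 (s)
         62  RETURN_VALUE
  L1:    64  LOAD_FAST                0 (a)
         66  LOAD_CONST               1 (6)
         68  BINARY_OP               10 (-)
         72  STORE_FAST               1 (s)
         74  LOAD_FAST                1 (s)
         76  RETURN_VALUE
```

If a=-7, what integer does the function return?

LOAD_FAST a → push -7. Stack: [-7]
LOAD_CONST → push 6. Stack: [-7, 6]
COMPARE_OP bool(!=) → -7 vs 6 = True. Stack: [True]
POP_JUMP_IF_FALSE → pop True; no jump. Stack: []
LOAD_CONST → push 8. Stack: [8]
LOAD_FAST a → push -7. Stack: [8, -7]
BINARY_OP - → 8 - -7 = 15. Stack: [15]
STORE_FAST s → s=15. Stack: []
LOAD_FAST s → push 15. Stack: [15]
LOAD_CONST → push 10. Stack: [15, 10]
BINARY_OP * → 15 * 10 = 150. Stack: [150]
LOAD_CONST → push 8. Stack: [150, 8]
LOAD_FAST s → push 15. Stack: [150, 8, 15]
BINARY_OP - → 8 - 15 = -7. Stack: [150, -7]
BINARY_OP ^ → 150 ^ -7 = -145. Stack: [-145]
STORE_FAST s → s=-145. Stack: []
LOAD_FAST_LOAD_FAST a,s → push -7,-145. Stack: [-7, -145]
BINARY_OP * → -7 * -145 = 1015. Stack: [1015]
LOAD_CONST → push 64. Stack: [1015, 64]
BINARY_OP * → 1015 * 64 = 64960. Stack: [64960]
STORE_FAST s → s=64960. Stack: []
LOAD_FAST s → push 64960. Stack: [64960]
RETURN_VALUE → return 64960.

64960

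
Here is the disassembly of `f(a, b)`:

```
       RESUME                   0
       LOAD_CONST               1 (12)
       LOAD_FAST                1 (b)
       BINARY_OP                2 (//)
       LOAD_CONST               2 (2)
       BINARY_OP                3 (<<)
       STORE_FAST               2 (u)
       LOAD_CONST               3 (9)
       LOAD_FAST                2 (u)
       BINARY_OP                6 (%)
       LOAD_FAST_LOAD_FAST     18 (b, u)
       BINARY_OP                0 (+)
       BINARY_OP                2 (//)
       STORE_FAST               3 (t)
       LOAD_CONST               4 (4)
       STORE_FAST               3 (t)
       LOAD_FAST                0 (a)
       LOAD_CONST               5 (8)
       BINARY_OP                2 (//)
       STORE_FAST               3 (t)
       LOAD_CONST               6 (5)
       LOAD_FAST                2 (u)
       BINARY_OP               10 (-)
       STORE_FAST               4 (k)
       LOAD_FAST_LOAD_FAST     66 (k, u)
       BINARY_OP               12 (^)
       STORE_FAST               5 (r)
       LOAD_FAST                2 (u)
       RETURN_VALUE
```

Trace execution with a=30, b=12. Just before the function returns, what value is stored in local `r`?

5

LOAD_CONST → push 12. Stack: [12]
LOAD_FAST b → push 12. Stack: [12, 12]
BINARY_OP // → 12 // 12 = 1. Stack: [1]
LOAD_CONST → push 2. Stack: [1, 2]
BINARY_OP << → 1 << 2 = 4. Stack: [4]
STORE_FAST u → u=4. Stack: []
LOAD_CONST → push 9. Stack: [9]
LOAD_FAST u → push 4. Stack: [9, 4]
BINARY_OP % → 9 % 4 = 1. Stack: [1]
LOAD_FAST_LOAD_FAST b,u → push 12,4. Stack: [1, 12, 4]
BINARY_OP + → 12 + 4 = 16. Stack: [1, 16]
BINARY_OP // → 1 // 16 = 0. Stack: [0]
STORE_FAST t → t=0. Stack: []
LOAD_CONST → push 4. Stack: [4]
STORE_FAST t → t=4. Stack: []
LOAD_FAST a → push 30. Stack: [30]
LOAD_CONST → push 8. Stack: [30, 8]
BINARY_OP // → 30 // 8 = 3. Stack: [3]
STORE_FAST t → t=3. Stack: []
LOAD_CONST → push 5. Stack: [5]
LOAD_FAST u → push 4. Stack: [5, 4]
BINARY_OP - → 5 - 4 = 1. Stack: [1]
STORE_FAST k → k=1. Stack: []
LOAD_FAST_LOAD_FAST k,u → push 1,4. Stack: [1, 4]
BINARY_OP ^ → 1 ^ 4 = 5. Stack: [5]
STORE_FAST r → r=5. Stack: []
LOAD_FAST u → push 4. Stack: [4]
RETURN_VALUE → return 4.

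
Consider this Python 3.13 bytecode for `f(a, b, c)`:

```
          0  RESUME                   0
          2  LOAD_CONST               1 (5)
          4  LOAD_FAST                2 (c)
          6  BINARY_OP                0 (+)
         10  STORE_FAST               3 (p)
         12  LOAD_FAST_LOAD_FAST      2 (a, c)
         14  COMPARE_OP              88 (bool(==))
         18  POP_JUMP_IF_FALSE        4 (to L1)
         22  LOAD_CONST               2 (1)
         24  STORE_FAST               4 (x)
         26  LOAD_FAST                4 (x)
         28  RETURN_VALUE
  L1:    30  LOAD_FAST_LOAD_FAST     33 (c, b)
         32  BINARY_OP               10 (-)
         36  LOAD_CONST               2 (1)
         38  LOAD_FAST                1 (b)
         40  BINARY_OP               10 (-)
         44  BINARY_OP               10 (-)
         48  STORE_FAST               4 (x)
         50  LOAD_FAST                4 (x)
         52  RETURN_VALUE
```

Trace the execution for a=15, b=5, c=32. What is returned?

LOAD_CONST → push 5. Stack: [5]
LOAD_FAST c → push 32. Stack: [5, 32]
BINARY_OP + → 5 + 32 = 37. Stack: [37]
STORE_FAST p → p=37. Stack: []
LOAD_FAST_LOAD_FAST a,c → push 15,32. Stack: [15, 32]
COMPARE_OP bool(==) → 15 vs 32 = False. Stack: [False]
POP_JUMP_IF_FALSE → pop False; jump. Stack: []
LOAD_FAST_LOAD_FAST c,b → push 32,5. Stack: [32, 5]
BINARY_OP - → 32 - 5 = 27. Stack: [27]
LOAD_CONST → push 1. Stack: [27, 1]
LOAD_FAST b → push 5. Stack: [27, 1, 5]
BINARY_OP - → 1 - 5 = -4. Stack: [27, -4]
BINARY_OP - → 27 - -4 = 31. Stack: [31]
STORE_FAST x → x=31. Stack: []
LOAD_FAST x → push 31. Stack: [31]
RETURN_VALUE → return 31.

31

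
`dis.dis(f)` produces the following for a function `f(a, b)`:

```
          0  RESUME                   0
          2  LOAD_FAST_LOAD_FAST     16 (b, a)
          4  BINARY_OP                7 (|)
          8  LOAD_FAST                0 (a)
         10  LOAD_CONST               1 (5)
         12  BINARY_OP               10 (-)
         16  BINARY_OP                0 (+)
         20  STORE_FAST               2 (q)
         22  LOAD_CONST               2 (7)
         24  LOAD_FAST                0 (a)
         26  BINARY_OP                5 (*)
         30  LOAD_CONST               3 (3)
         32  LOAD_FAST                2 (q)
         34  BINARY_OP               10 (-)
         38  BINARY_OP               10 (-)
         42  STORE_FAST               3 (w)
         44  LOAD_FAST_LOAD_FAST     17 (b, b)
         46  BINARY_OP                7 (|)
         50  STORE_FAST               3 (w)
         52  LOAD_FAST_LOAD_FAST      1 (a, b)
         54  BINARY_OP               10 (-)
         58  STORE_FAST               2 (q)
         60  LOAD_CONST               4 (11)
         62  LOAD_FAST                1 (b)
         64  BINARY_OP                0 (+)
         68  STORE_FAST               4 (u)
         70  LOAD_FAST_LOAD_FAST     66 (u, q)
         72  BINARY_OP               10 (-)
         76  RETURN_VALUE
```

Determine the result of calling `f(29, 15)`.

LOAD_FAST_LOAD_FAST b,a → push 15,29. Stack: [15, 29]
BINARY_OP | → 15 | 29 = 31. Stack: [31]
LOAD_FAST a → push 29. Stack: [31, 29]
LOAD_CONST → push 5. Stack: [31, 29, 5]
BINARY_OP - → 29 - 5 = 24. Stack: [31, 24]
BINARY_OP + → 31 + 24 = 55. Stack: [55]
STORE_FAST q → q=55. Stack: []
LOAD_CONST → push 7. Stack: [7]
LOAD_FAST a → push 29. Stack: [7, 29]
BINARY_OP * → 7 * 29 = 203. Stack: [203]
LOAD_CONST → push 3. Stack: [203, 3]
LOAD_FAST q → push 55. Stack: [203, 3, 55]
BINARY_OP - → 3 - 55 = -52. Stack: [203, -52]
BINARY_OP - → 203 - -52 = 255. Stack: [255]
STORE_FAST w → w=255. Stack: []
LOAD_FAST_LOAD_FAST b,b → push 15,15. Stack: [15, 15]
BINARY_OP | → 15 | 15 = 15. Stack: [15]
STORE_FAST w → w=15. Stack: []
LOAD_FAST_LOAD_FAST a,b → push 29,15. Stack: [29, 15]
BINARY_OP - → 29 - 15 = 14. Stack: [14]
STORE_FAST q → q=14. Stack: []
LOAD_CONST → push 11. Stack: [11]
LOAD_FAST b → push 15. Stack: [11, 15]
BINARY_OP + → 11 + 15 = 26. Stack: [26]
STORE_FAST u → u=26. Stack: []
LOAD_FAST_LOAD_FAST u,q → push 26,14. Stack: [26, 14]
BINARY_OP - → 26 - 14 = 12. Stack: [12]
RETURN_VALUE → return 12.

12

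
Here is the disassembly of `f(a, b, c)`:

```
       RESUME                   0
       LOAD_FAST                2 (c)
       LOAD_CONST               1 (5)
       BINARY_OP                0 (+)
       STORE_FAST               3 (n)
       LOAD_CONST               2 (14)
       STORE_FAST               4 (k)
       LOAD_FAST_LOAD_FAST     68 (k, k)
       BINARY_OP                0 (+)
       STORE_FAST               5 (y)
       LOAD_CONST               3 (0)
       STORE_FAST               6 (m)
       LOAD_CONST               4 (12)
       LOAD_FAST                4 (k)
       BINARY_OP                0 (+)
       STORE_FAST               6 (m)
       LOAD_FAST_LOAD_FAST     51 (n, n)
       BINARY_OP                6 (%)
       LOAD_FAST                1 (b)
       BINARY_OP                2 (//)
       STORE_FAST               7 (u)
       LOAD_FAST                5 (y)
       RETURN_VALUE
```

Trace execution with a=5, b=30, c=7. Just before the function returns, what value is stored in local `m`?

26

LOAD_FAST c → push 7. Stack: [7]
LOAD_CONST → push 5. Stack: [7, 5]
BINARY_OP + → 7 + 5 = 12. Stack: [12]
STORE_FAST n → n=12. Stack: []
LOAD_CONST → push 14. Stack: [14]
STORE_FAST k → k=14. Stack: []
LOAD_FAST_LOAD_FAST k,k → push 14,14. Stack: [14, 14]
BINARY_OP + → 14 + 14 = 28. Stack: [28]
STORE_FAST y → y=28. Stack: []
LOAD_CONST → push 0. Stack: [0]
STORE_FAST m → m=0. Stack: []
LOAD_CONST → push 12. Stack: [12]
LOAD_FAST k → push 14. Stack: [12, 14]
BINARY_OP + → 12 + 14 = 26. Stack: [26]
STORE_FAST m → m=26. Stack: []
LOAD_FAST_LOAD_FAST n,n → push 12,12. Stack: [12, 12]
BINARY_OP % → 12 % 12 = 0. Stack: [0]
LOAD_FAST b → push 30. Stack: [0, 30]
BINARY_OP // → 0 // 30 = 0. Stack: [0]
STORE_FAST u → u=0. Stack: []
LOAD_FAST y → push 28. Stack: [28]
RETURN_VALUE → return 28.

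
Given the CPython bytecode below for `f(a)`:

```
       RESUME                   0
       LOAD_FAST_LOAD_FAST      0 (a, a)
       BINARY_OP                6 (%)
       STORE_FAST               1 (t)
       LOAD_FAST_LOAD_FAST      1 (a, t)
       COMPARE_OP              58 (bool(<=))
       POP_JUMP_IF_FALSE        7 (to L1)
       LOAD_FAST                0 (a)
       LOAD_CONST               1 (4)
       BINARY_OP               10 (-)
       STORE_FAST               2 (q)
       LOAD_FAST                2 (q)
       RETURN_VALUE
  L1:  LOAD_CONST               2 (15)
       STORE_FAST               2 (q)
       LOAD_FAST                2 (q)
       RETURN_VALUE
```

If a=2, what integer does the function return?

15

LOAD_FAST_LOAD_FAST a,a → push 2,2. Stack: [2, 2]
BINARY_OP % → 2 % 2 = 0. Stack: [0]
STORE_FAST t → t=0. Stack: []
LOAD_FAST_LOAD_FAST a,t → push 2,0. Stack: [2, 0]
COMPARE_OP bool(<=) → 2 vs 0 = False. Stack: [False]
POP_JUMP_IF_FALSE → pop False; jump. Stack: []
LOAD_CONST → push 15. Stack: [15]
STORE_FAST q → q=15. Stack: []
LOAD_FAST q → push 15. Stack: [15]
RETURN_VALUE → return 15.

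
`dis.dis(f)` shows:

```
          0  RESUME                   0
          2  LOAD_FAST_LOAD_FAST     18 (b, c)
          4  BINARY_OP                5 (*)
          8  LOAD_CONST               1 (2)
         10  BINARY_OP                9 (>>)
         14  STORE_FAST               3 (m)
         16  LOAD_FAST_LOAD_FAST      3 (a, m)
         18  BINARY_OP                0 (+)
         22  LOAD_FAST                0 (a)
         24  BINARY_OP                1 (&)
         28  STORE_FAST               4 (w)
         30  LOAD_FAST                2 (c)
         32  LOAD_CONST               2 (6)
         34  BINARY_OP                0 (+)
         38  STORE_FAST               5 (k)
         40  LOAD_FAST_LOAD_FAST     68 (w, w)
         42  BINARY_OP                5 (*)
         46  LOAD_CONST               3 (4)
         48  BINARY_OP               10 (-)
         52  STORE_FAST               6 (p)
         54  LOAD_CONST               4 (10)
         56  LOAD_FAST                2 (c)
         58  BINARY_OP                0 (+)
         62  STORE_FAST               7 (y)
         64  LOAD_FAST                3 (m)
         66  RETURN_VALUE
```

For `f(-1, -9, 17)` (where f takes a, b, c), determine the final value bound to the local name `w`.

LOAD_FAST_LOAD_FAST b,c → push -9,17. Stack: [-9, 17]
BINARY_OP * → -9 * 17 = -153. Stack: [-153]
LOAD_CONST → push 2. Stack: [-153, 2]
BINARY_OP >> → -153 >> 2 = -39. Stack: [-39]
STORE_FAST m → m=-39. Stack: []
LOAD_FAST_LOAD_FAST a,m → push -1,-39. Stack: [-1, -39]
BINARY_OP + → -1 + -39 = -40. Stack: [-40]
LOAD_FAST a → push -1. Stack: [-40, -1]
BINARY_OP & → -40 & -1 = -40. Stack: [-40]
STORE_FAST w → w=-40. Stack: []
LOAD_FAST c → push 17. Stack: [17]
LOAD_CONST → push 6. Stack: [17, 6]
BINARY_OP + → 17 + 6 = 23. Stack: [23]
STORE_FAST k → k=23. Stack: []
LOAD_FAST_LOAD_FAST w,w → push -40,-40. Stack: [-40, -40]
BINARY_OP * → -40 * -40 = 1600. Stack: [1600]
LOAD_CONST → push 4. Stack: [1600, 4]
BINARY_OP - → 1600 - 4 = 1596. Stack: [1596]
STORE_FAST p → p=1596. Stack: []
LOAD_CONST → push 10. Stack: [10]
LOAD_FAST c → push 17. Stack: [10, 17]
BINARY_OP + → 10 + 17 = 27. Stack: [27]
STORE_FAST y → y=27. Stack: []
LOAD_FAST m → push -39. Stack: [-39]
RETURN_VALUE → return -39.

-40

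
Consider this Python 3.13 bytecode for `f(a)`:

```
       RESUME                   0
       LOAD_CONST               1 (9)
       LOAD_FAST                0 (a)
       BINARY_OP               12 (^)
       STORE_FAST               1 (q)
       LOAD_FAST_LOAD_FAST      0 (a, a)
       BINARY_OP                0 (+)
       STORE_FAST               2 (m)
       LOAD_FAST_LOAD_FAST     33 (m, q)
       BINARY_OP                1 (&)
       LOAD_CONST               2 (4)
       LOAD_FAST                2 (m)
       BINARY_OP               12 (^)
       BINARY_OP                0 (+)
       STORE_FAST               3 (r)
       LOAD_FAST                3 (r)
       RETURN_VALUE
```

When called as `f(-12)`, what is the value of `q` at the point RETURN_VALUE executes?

-3

LOAD_CONST → push 9. Stack: [9]
LOAD_FAST a → push -12. Stack: [9, -12]
BINARY_OP ^ → 9 ^ -12 = -3. Stack: [-3]
STORE_FAST q → q=-3. Stack: []
LOAD_FAST_LOAD_FAST a,a → push -12,-12. Stack: [-12, -12]
BINARY_OP + → -12 + -12 = -24. Stack: [-24]
STORE_FAST m → m=-24. Stack: []
LOAD_FAST_LOAD_FAST m,q → push -24,-3. Stack: [-24, -3]
BINARY_OP & → -24 & -3 = -24. Stack: [-24]
LOAD_CONST → push 4. Stack: [-24, 4]
LOAD_FAST m → push -24. Stack: [-24, 4, -24]
BINARY_OP ^ → 4 ^ -24 = -20. Stack: [-24, -20]
BINARY_OP + → -24 + -20 = -44. Stack: [-44]
STORE_FAST r → r=-44. Stack: []
LOAD_FAST r → push -44. Stack: [-44]
RETURN_VALUE → return -44.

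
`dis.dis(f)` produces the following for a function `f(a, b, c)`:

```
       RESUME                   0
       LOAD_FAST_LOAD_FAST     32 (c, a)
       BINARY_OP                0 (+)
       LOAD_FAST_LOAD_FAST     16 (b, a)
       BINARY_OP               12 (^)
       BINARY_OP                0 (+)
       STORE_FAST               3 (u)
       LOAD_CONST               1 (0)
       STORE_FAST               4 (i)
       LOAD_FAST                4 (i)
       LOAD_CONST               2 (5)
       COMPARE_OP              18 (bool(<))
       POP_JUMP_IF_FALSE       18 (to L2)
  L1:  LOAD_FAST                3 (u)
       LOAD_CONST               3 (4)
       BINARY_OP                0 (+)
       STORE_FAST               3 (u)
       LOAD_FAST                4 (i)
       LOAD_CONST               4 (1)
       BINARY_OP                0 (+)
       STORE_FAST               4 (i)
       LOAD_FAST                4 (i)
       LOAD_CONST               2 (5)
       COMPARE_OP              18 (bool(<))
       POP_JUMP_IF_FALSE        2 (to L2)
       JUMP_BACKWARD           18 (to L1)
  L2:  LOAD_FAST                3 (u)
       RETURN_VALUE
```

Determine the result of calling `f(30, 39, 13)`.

120

LOAD_FAST_LOAD_FAST c,a → push 13,30
BINARY_OP + → 13 + 30 = 43
LOAD_FAST_LOAD_FAST b,a → push 39,30
BINARY_OP ^ → 39 ^ 30 = 57
BINARY_OP + → 43 + 57 = 100
STORE_FAST u → u=100
LOAD_CONST → push 0
STORE_FAST i → i=0
LOAD_FAST i → push 0
LOAD_CONST → push 5
COMPARE_OP bool(<) → 0 vs 5 = True
POP_JUMP_IF_FALSE → pop True; no jump
LOAD_FAST u → push 100
LOAD_CONST → push 4
BINARY_OP + → 100 + 4 = 104
STORE_FAST u → u=104
LOAD_FAST i → push 0
LOAD_CONST → push 1
BINARY_OP + → 0 + 1 = 1
STORE_FAST i → i=1
LOAD_FAST i → push 1
LOAD_CONST → push 5
COMPARE_OP bool(<) → 1 vs 5 = True
POP_JUMP_IF_FALSE → pop True; no jump
LOAD_FAST u → push 104
LOAD_CONST → push 4
BINARY_OP + → 104 + 4 = 108
STORE_FAST u → u=108
LOAD_FAST i → push 1
LOAD_CONST → push 1
BINARY_OP + → 1 + 1 = 2
STORE_FAST i → i=2
LOAD_FAST i → push 2
LOAD_CONST → push 5
COMPARE_OP bool(<) → 2 vs 5 = True
POP_JUMP_IF_FALSE → pop True; no jump
LOAD_FAST u → push 108
LOAD_CONST → push 4
BINARY_OP + → 108 + 4 = 112
STORE_FAST u → u=112
LOAD_FAST i → push 2
LOAD_CONST → push 1
BINARY_OP + → 2 + 1 = 3
STORE_FAST i → i=3
LOAD_FAST i → push 3
LOAD_CONST → push 5
COMPARE_OP bool(<) → 3 vs 5 = True
POP_JUMP_IF_FALSE → pop True; no jump
LOAD_FAST u → push 112
LOAD_CONST → push 4
BINARY_OP + → 112 + 4 = 116
STORE_FAST u → u=116
LOAD_FAST i → push 3
LOAD_CONST → push 1
BINARY_OP + → 3 + 1 = 4
STORE_FAST i → i=4
LOAD_FAST i → push 4
LOAD_CONST → push 5
COMPARE_OP bool(<) → 4 vs 5 = True
POP_JUMP_IF_FALSE → pop True; no jump
LOAD_FAST u → push 116
LOAD_CONST → push 4
BINARY_OP + → 116 + 4 = 120
STORE_FAST u → u=120
LOAD_FAST i → push 4
LOAD_CONST → push 1
BINARY_OP + → 4 + 1 = 5
STORE_FAST i → i=5
LOAD_FAST i → push 5
LOAD_CONST → push 5
COMPARE_OP bool(<) → 5 vs 5 = False
POP_JUMP_IF_FALSE → pop False; jump
LOAD_FAST u → push 120
RETURN_VALUE → return 120.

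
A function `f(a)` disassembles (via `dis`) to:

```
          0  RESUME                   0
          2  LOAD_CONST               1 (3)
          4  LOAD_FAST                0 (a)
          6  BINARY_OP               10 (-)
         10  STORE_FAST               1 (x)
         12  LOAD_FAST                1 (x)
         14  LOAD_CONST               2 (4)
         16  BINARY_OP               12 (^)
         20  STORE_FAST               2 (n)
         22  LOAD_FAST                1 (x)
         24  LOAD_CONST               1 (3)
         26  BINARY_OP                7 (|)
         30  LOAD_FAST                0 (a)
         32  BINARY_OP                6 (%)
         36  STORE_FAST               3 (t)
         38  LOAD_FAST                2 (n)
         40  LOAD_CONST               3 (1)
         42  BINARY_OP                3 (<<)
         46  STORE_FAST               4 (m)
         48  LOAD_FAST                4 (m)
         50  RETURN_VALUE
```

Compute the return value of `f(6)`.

LOAD_CONST → push 3. Stack: [3]
LOAD_FAST a → push 6. Stack: [3, 6]
BINARY_OP - → 3 - 6 = -3. Stack: [-3]
STORE_FAST x → x=-3. Stack: []
LOAD_FAST x → push -3. Stack: [-3]
LOAD_CONST → push 4. Stack: [-3, 4]
BINARY_OP ^ → -3 ^ 4 = -7. Stack: [-7]
STORE_FAST n → n=-7. Stack: []
LOAD_FAST x → push -3. Stack: [-3]
LOAD_CONST → push 3. Stack: [-3, 3]
BINARY_OP | → -3 | 3 = -1. Stack: [-1]
LOAD_FAST a → push 6. Stack: [-1, 6]
BINARY_OP % → -1 % 6 = 5. Stack: [5]
STORE_FAST t → t=5. Stack: []
LOAD_FAST n → push -7. Stack: [-7]
LOAD_CONST → push 1. Stack: [-7, 1]
BINARY_OP << → -7 << 1 = -14. Stack: [-14]
STORE_FAST m → m=-14. Stack: []
LOAD_FAST m → push -14. Stack: [-14]
RETURN_VALUE → return -14.

-14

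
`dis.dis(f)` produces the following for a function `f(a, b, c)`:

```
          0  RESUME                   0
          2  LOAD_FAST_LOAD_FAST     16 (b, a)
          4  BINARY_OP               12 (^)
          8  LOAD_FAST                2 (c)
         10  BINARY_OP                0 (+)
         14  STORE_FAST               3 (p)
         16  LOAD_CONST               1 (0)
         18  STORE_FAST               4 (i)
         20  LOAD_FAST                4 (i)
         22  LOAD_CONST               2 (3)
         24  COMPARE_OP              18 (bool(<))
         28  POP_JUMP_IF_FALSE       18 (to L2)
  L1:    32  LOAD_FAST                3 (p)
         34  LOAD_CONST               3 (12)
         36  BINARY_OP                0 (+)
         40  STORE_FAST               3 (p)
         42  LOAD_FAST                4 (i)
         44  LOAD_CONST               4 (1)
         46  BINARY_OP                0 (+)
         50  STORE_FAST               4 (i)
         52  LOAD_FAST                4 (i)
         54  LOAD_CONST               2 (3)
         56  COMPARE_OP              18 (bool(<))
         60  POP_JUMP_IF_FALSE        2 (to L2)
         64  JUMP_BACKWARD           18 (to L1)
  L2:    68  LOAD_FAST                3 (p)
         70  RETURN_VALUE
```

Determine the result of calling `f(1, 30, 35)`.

102

LOAD_FAST_LOAD_FAST b,a → push 30,1. Stack: [30, 1]
BINARY_OP ^ → 30 ^ 1 = 31. Stack: [31]
LOAD_FAST c → push 35. Stack: [31, 35]
BINARY_OP + → 31 + 35 = 66. Stack: [66]
STORE_FAST p → p=66. Stack: []
LOAD_CONST → push 0. Stack: [0]
STORE_FAST i → i=0. Stack: []
LOAD_FAST i → push 0. Stack: [0]
LOAD_CONST → push 3. Stack: [0, 3]
COMPARE_OP bool(<) → 0 vs 3 = True. Stack: [True]
POP_JUMP_IF_FALSE → pop True; no jump. Stack: []
LOAD_FAST p → push 66. Stack: [66]
LOAD_CONST → push 12. Stack: [66, 12]
BINARY_OP + → 66 + 12 = 78. Stack: [78]
STORE_FAST p → p=78. Stack: []
LOAD_FAST i → push 0. Stack: [0]
LOAD_CONST → push 1. Stack: [0, 1]
BINARY_OP + → 0 + 1 = 1. Stack: [1]
STORE_FAST i → i=1. Stack: []
LOAD_FAST i → push 1. Stack: [1]
LOAD_CONST → push 3. Stack: [1, 3]
COMPARE_OP bool(<) → 1 vs 3 = True. Stack: [True]
POP_JUMP_IF_FALSE → pop True; no jump. Stack: []
LOAD_FAST p → push 78. Stack: [78]
LOAD_CONST → push 12. Stack: [78, 12]
BINARY_OP + → 78 + 12 = 90. Stack: [90]
STORE_FAST p → p=90. Stack: []
LOAD_FAST i → push 1. Stack: [1]
LOAD_CONST → push 1. Stack: [1, 1]
BINARY_OP + → 1 + 1 = 2. Stack: [2]
STORE_FAST i → i=2. Stack: []
LOAD_FAST i → push 2. Stack: [2]
LOAD_CONST → push 3. Stack: [2, 3]
COMPARE_OP bool(<) → 2 vs 3 = True. Stack: [True]
POP_JUMP_IF_FALSE → pop True; no jump. Stack: []
LOAD_FAST p → push 90. Stack: [90]
LOAD_CONST → push 12. Stack: [90, 12]
BINARY_OP + → 90 + 12 = 102. Stack: [102]
STORE_FAST p → p=102. Stack: []
LOAD_FAST i → push 2. Stack: [2]
LOAD_CONST → push 1. Stack: [2, 1]
BINARY_OP + → 2 + 1 = 3. Stack: [3]
STORE_FAST i → i=3. Stack: []
LOAD_FAST i → push 3. Stack: [3]
LOAD_CONST → push 3. Stack: [3, 3]
COMPARE_OP bool(<) → 3 vs 3 = False. Stack: [False]
POP_JUMP_IF_FALSE → pop False; jump. Stack: []
LOAD_FAST p → push 102. Stack: [102]
RETURN_VALUE → return 102.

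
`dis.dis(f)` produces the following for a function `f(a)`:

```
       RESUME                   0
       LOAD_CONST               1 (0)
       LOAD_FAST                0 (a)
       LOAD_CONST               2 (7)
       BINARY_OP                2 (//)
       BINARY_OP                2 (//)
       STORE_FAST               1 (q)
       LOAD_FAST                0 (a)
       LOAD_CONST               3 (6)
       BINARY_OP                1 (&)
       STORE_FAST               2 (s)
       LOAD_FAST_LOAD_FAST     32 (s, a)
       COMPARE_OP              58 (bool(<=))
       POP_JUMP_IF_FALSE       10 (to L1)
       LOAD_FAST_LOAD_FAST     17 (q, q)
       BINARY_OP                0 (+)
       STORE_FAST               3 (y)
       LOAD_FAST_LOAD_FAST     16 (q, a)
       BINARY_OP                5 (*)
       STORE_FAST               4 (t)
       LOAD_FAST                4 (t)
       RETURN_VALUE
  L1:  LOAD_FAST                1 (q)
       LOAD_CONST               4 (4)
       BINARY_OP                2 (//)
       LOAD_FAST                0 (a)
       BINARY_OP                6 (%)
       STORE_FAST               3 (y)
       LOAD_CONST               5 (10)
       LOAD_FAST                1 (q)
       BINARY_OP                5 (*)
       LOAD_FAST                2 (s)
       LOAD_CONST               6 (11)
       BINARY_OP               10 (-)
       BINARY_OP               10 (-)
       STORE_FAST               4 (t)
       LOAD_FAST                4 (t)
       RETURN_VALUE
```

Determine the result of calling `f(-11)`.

LOAD_CONST → push 0. Stack: [0]
LOAD_FAST a → push -11. Stack: [0, -11]
LOAD_CONST → push 7. Stack: [0, -11, 7]
BINARY_OP // → -11 // 7 = -2. Stack: [0, -2]
BINARY_OP // → 0 // -2 = 0. Stack: [0]
STORE_FAST q → q=0. Stack: []
LOAD_FAST a → push -11. Stack: [-11]
LOAD_CONST → push 6. Stack: [-11, 6]
BINARY_OP & → -11 & 6 = 4. Stack: [4]
STORE_FAST s → s=4. Stack: []
LOAD_FAST_LOAD_FAST s,a → push 4,-11. Stack: [4, -11]
COMPARE_OP bool(<=) → 4 vs -11 = False. Stack: [False]
POP_JUMP_IF_FALSE → pop False; jump. Stack: []
LOAD_FAST q → push 0. Stack: [0]
LOAD_CONST → push 4. Stack: [0, 4]
BINARY_OP // → 0 // 4 = 0. Stack: [0]
LOAD_FAST a → push -11. Stack: [0, -11]
BINARY_OP % → 0 % -11 = 0. Stack: [0]
STORE_FAST y → y=0. Stack: []
LOAD_CONST → push 10. Stack: [10]
LOAD_FAST q → push 0. Stack: [10, 0]
BINARY_OP * → 10 * 0 = 0. Stack: [0]
LOAD_FAST s → push 4. Stack: [0, 4]
LOAD_CONST → push 11. Stack: [0, 4, 11]
BINARY_OP - → 4 - 11 = -7. Stack: [0, -7]
BINARY_OP - → 0 - -7 = 7. Stack: [7]
STORE_FAST t → t=7. Stack: []
LOAD_FAST t → push 7. Stack: [7]
RETURN_VALUE → return 7.

7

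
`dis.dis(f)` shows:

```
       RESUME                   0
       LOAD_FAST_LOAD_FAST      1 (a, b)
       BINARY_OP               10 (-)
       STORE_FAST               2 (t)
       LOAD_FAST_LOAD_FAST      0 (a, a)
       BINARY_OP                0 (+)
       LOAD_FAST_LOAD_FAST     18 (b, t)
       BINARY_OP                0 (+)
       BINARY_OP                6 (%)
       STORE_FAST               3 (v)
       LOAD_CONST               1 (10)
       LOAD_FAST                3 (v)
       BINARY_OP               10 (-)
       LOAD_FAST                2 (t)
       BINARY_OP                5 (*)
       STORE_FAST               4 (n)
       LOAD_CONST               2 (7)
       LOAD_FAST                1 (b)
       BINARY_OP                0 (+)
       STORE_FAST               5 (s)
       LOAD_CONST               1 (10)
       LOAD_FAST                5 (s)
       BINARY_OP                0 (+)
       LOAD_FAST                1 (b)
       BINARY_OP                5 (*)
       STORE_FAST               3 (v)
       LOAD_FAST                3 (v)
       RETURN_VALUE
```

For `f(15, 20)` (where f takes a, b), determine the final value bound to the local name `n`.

LOAD_FAST_LOAD_FAST a,b → push 15,20. Stack: [15, 20]
BINARY_OP - → 15 - 20 = -5. Stack: [-5]
STORE_FAST t → t=-5. Stack: []
LOAD_FAST_LOAD_FAST a,a → push 15,15. Stack: [15, 15]
BINARY_OP + → 15 + 15 = 30. Stack: [30]
LOAD_FAST_LOAD_FAST b,t → push 20,-5. Stack: [30, 20, -5]
BINARY_OP + → 20 + -5 = 15. Stack: [30, 15]
BINARY_OP % → 30 % 15 = 0. Stack: [0]
STORE_FAST v → v=0. Stack: []
LOAD_CONST → push 10. Stack: [10]
LOAD_FAST v → push 0. Stack: [10, 0]
BINARY_OP - → 10 - 0 = 10. Stack: [10]
LOAD_FAST t → push -5. Stack: [10, -5]
BINARY_OP * → 10 * -5 = -50. Stack: [-50]
STORE_FAST n → n=-50. Stack: []
LOAD_CONST → push 7. Stack: [7]
LOAD_FAST b → push 20. Stack: [7, 20]
BINARY_OP + → 7 + 20 = 27. Stack: [27]
STORE_FAST s → s=27. Stack: []
LOAD_CONST → push 10. Stack: [10]
LOAD_FAST s → push 27. Stack: [10, 27]
BINARY_OP + → 10 + 27 = 37. Stack: [37]
LOAD_FAST b → push 20. Stack: [37, 20]
BINARY_OP * → 37 * 20 = 740. Stack: [740]
STORE_FAST v → v=740. Stack: []
LOAD_FAST v → push 740. Stack: [740]
RETURN_VALUE → return 740.

-50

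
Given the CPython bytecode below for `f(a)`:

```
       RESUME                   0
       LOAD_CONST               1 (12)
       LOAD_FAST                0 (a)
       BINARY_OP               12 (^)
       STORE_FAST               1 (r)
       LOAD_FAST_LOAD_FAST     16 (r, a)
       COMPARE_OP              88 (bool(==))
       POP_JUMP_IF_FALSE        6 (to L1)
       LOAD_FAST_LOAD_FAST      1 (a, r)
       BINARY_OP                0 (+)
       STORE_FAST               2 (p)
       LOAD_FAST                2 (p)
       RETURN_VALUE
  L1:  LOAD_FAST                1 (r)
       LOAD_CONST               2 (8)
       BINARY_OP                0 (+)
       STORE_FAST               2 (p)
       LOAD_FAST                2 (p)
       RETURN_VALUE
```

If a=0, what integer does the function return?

20

LOAD_CONST → push 12. Stack: [12]
LOAD_FAST a → push 0. Stack: [12, 0]
BINARY_OP ^ → 12 ^ 0 = 12. Stack: [12]
STORE_FAST r → r=12. Stack: []
LOAD_FAST_LOAD_FAST r,a → push 12,0. Stack: [12, 0]
COMPARE_OP bool(==) → 12 vs 0 = False. Stack: [False]
POP_JUMP_IF_FALSE → pop False; jump. Stack: []
LOAD_FAST r → push 12. Stack: [12]
LOAD_CONST → push 8. Stack: [12, 8]
BINARY_OP + → 12 + 8 = 20. Stack: [20]
STORE_FAST p → p=20. Stack: []
LOAD_FAST p → push 20. Stack: [20]
RETURN_VALUE → return 20.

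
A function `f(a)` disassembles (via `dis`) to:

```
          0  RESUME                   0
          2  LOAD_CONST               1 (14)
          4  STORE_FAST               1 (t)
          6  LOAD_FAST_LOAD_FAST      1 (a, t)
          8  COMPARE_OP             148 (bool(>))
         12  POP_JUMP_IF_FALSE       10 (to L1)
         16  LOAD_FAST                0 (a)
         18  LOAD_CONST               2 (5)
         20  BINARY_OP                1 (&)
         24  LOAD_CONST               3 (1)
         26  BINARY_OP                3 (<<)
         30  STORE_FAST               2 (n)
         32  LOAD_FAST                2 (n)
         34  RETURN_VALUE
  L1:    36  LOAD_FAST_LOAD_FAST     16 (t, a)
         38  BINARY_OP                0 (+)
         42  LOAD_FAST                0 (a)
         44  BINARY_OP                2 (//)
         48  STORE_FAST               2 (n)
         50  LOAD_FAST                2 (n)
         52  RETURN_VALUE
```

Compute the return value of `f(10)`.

2

LOAD_CONST → push 14. Stack: [14]
STORE_FAST t → t=14. Stack: []
LOAD_FAST_LOAD_FAST a,t → push 10,14. Stack: [10, 14]
COMPARE_OP bool(>) → 10 vs 14 = False. Stack: [False]
POP_JUMP_IF_FALSE → pop False; jump. Stack: []
LOAD_FAST_LOAD_FAST t,a → push 14,10. Stack: [14, 10]
BINARY_OP + → 14 + 10 = 24. Stack: [24]
LOAD_FAST a → push 10. Stack: [24, 10]
BINARY_OP // → 24 // 10 = 2. Stack: [2]
STORE_FAST n → n=2. Stack: []
LOAD_FAST n → push 2. Stack: [2]
RETURN_VALUE → return 2.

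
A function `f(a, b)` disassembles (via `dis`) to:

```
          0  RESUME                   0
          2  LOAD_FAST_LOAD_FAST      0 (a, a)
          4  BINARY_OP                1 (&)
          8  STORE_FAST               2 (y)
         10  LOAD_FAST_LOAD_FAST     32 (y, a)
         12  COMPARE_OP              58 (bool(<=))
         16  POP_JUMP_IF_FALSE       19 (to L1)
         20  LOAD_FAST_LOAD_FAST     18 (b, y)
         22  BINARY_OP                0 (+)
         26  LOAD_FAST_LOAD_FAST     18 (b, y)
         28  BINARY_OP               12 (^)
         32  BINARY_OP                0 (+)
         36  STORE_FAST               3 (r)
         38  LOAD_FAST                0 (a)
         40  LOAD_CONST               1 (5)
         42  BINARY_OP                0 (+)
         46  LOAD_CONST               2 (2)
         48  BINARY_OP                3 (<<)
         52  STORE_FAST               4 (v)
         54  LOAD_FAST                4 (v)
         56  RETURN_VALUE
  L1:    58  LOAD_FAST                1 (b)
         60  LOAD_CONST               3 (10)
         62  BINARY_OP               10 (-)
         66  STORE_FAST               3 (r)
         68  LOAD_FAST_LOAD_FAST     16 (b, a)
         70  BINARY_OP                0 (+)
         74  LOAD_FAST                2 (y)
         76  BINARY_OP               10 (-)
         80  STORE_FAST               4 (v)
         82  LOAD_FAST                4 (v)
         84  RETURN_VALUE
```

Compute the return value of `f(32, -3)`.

148

LOAD_FAST_LOAD_FAST a,a → push 32,32. Stack: [32, 32]
BINARY_OP & → 32 & 32 = 32. Stack: [32]
STORE_FAST y → y=32. Stack: []
LOAD_FAST_LOAD_FAST y,a → push 32,32. Stack: [32, 32]
COMPARE_OP bool(<=) → 32 vs 32 = True. Stack: [True]
POP_JUMP_IF_FALSE → pop True; no jump. Stack: []
LOAD_FAST_LOAD_FAST b,y → push -3,32. Stack: [-3, 32]
BINARY_OP + → -3 + 32 = 29. Stack: [29]
LOAD_FAST_LOAD_FAST b,y → push -3,32. Stack: [29, -3, 32]
BINARY_OP ^ → -3 ^ 32 = -35. Stack: [29, -35]
BINARY_OP + → 29 + -35 = -6. Stack: [-6]
STORE_FAST r → r=-6. Stack: []
LOAD_FAST a → push 32. Stack: [32]
LOAD_CONST → push 5. Stack: [32, 5]
BINARY_OP + → 32 + 5 = 37. Stack: [37]
LOAD_CONST → push 2. Stack: [37, 2]
BINARY_OP << → 37 << 2 = 148. Stack: [148]
STORE_FAST v → v=148. Stack: []
LOAD_FAST v → push 148. Stack: [148]
RETURN_VALUE → return 148.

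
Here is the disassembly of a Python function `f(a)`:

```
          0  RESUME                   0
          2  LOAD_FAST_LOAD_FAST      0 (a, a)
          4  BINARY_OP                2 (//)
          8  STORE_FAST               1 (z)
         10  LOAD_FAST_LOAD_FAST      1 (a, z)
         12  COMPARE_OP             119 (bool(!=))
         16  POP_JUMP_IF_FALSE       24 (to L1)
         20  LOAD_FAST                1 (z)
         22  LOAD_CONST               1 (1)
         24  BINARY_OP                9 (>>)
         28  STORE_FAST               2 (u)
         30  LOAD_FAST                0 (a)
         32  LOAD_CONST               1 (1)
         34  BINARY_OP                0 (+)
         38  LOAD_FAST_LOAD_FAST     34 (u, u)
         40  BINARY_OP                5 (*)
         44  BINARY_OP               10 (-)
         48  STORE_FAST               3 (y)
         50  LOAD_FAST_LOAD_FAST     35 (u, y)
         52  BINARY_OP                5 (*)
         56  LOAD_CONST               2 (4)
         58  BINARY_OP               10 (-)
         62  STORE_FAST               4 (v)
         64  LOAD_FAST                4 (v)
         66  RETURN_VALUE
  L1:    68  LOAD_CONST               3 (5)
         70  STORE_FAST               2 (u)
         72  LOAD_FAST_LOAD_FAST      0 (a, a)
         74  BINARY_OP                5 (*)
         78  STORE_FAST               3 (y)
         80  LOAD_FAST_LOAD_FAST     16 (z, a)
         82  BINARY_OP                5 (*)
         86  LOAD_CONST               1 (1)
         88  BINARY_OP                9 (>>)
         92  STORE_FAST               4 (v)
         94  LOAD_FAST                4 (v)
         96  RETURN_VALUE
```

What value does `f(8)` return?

LOAD_FAST_LOAD_FAST a,a → push 8,8. Stack: [8, 8]
BINARY_OP // → 8 // 8 = 1. Stack: [1]
STORE_FAST z → z=1. Stack: []
LOAD_FAST_LOAD_FAST a,z → push 8,1. Stack: [8, 1]
COMPARE_OP bool(!=) → 8 vs 1 = True. Stack: [True]
POP_JUMP_IF_FALSE → pop True; no jump. Stack: []
LOAD_FAST z → push 1. Stack: [1]
LOAD_CONST → push 1. Stack: [1, 1]
BINARY_OP >> → 1 >> 1 = 0. Stack: [0]
STORE_FAST u → u=0. Stack: []
LOAD_FAST a → push 8. Stack: [8]
LOAD_CONST → push 1. Stack: [8, 1]
BINARY_OP + → 8 + 1 = 9. Stack: [9]
LOAD_FAST_LOAD_FAST u,u → push 0,0. Stack: [9, 0, 0]
BINARY_OP * → 0 * 0 = 0. Stack: [9, 0]
BINARY_OP - → 9 - 0 = 9. Stack: [9]
STORE_FAST y → y=9. Stack: []
LOAD_FAST_LOAD_FAST u,y → push 0,9. Stack: [0, 9]
BINARY_OP * → 0 * 9 = 0. Stack: [0]
LOAD_CONST → push 4. Stack: [0, 4]
BINARY_OP - → 0 - 4 = -4. Stack: [-4]
STORE_FAST v → v=-4. Stack: []
LOAD_FAST v → push -4. Stack: [-4]
RETURN_VALUE → return -4.

-4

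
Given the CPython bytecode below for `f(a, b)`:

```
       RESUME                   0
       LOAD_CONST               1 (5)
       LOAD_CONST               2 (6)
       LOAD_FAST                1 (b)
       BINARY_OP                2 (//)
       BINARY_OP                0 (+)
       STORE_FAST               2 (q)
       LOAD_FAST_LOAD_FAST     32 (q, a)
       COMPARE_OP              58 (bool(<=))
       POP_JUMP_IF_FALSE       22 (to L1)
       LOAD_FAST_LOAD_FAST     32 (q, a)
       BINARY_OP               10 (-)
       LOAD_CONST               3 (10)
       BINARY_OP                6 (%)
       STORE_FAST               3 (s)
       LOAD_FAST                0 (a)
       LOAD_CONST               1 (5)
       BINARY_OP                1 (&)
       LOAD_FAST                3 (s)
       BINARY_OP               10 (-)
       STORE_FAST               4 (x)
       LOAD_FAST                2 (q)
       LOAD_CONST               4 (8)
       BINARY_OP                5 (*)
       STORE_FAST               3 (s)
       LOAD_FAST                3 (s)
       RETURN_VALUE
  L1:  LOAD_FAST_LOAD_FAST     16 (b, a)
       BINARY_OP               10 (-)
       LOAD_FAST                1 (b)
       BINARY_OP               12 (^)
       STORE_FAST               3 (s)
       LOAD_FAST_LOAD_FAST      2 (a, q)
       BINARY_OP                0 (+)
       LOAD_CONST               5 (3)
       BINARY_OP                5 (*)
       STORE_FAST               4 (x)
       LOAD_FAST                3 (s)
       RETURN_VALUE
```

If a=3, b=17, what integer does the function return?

31

LOAD_CONST → push 5. Stack: [5]
LOAD_CONST → push 6. Stack: [5, 6]
LOAD_FAST b → push 17. Stack: [5, 6, 17]
BINARY_OP // → 6 // 17 = 0. Stack: [5, 0]
BINARY_OP + → 5 + 0 = 5. Stack: [5]
STORE_FAST q → q=5. Stack: []
LOAD_FAST_LOAD_FAST q,a → push 5,3. Stack: [5, 3]
COMPARE_OP bool(<=) → 5 vs 3 = False. Stack: [False]
POP_JUMP_IF_FALSE → pop False; jump. Stack: []
LOAD_FAST_LOAD_FAST b,a → push 17,3. Stack: [17, 3]
BINARY_OP - → 17 - 3 = 14. Stack: [14]
LOAD_FAST b → push 17. Stack: [14, 17]
BINARY_OP ^ → 14 ^ 17 = 31. Stack: [31]
STORE_FAST s → s=31. Stack: []
LOAD_FAST_LOAD_FAST a,q → push 3,5. Stack: [3, 5]
BINARY_OP + → 3 + 5 = 8. Stack: [8]
LOAD_CONST → push 3. Stack: [8, 3]
BINARY_OP * → 8 * 3 = 24. Stack: [24]
STORE_FAST x → x=24. Stack: []
LOAD_FAST s → push 31. Stack: [31]
RETURN_VALUE → return 31.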